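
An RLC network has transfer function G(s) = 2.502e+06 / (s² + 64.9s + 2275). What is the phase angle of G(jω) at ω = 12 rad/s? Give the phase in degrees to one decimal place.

-20.1°

∠[(j12)² + 64.9(j12) + 2275] = ∠[2131 + j778.8] = 20.08°
∠G(j12) = −20.08° = -20.08°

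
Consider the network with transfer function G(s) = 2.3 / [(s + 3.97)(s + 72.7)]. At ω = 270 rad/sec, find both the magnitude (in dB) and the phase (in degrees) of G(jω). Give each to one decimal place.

|G| = -90.3 dB, ∠G = -164.1°

|j270 + 3.97| = √(270² + 3.97²) = 270
|j270 + 72.7| = √(270² + 72.7²) = 279.6
|G(j270)| = 2.3 / (270 × 279.6) = 3.0462e-05
20 log₁₀(3.0462e-05) = -90.32 dB
∠(j270 + 3.97) = arctan(270/3.97) = 89.16°
∠(j270 + 72.7) = arctan(270/72.7) = 74.93°
∠G(j270) = − (89.16° + 74.93°) = -164.09°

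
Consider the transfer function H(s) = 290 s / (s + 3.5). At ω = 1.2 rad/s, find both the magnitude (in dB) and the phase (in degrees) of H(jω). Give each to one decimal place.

|H| = 39.5 dB, ∠H = 71.1°

|j1.2| = 1.2
|j1.2 + 3.5| = √(1.2² + 3.5²) = 3.7
|H(j1.2)| = 290 × 1.2 / 3.7 = 94.054
20 log₁₀(94.054) = 39.47 dB
∠(j1.2) = 90.00°
∠(j1.2 + 3.5) = arctan(1.2/3.5) = 18.92°
∠H(j1.2) = 90.00° − 18.92° = 71.08°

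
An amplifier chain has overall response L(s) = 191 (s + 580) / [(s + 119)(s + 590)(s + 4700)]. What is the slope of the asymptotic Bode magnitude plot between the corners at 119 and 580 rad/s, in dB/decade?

In this band the factors already past their corner are: pole at 119; net slope = -20 dB/decade.

-20 dB/decade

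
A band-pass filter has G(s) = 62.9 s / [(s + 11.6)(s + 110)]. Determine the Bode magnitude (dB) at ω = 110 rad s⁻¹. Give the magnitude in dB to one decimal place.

|j110| = 110
|j110 + 11.6| = √(110² + 11.6²) = 110.6
|j110 + 110| = √(110² + 110²) = 155.6
|G(j110)| = 62.9 × 110 / (110.6 × 155.6) = 0.40211
20 log₁₀(0.40211) = -7.91 dB

-7.9 dB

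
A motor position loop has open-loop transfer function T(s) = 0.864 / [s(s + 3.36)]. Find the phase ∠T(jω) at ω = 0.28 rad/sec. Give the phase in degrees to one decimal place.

∠(j0.28 + 3.36) = arctan(0.28/3.36) = 4.76°
∠(j0.28) = 90.00°
∠T(j0.28) = − (4.76° + 90.00°) = -94.76°

-94.8 deg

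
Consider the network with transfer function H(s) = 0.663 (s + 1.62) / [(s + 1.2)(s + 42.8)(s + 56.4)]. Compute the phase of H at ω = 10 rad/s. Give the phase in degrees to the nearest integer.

∠(j10 + 1.62) = arctan(10/1.62) = 80.80°
∠(j10 + 1.2) = arctan(10/1.2) = 83.16°
∠(j10 + 42.8) = arctan(10/42.8) = 13.15°
∠(j10 + 56.4) = arctan(10/56.4) = 10.05°
∠H(j10) = 80.80° − (83.16° + 13.15° + 10.05°) = -25.56°

-26°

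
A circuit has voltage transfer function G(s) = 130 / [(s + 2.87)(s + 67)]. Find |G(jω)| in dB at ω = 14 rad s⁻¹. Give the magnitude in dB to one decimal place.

-17.5 dB

|j14 + 2.87| = √(14² + 2.87²) = 14.29
|j14 + 67| = √(14² + 67²) = 68.45
|G(j14)| = 130 / (14.29 × 68.45) = 0.1329
20 log₁₀(0.1329) = -17.53 dB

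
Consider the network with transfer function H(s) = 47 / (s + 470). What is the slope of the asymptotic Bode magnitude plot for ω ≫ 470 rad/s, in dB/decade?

-20 dB/decade

With 0 zeros and 1 pole, the high-frequency asymptotic slope is 20 × (0 − 1) = -20 dB/decade.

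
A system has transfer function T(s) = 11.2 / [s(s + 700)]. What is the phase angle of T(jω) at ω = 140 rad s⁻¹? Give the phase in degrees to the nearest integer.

-101°

∠(j140 + 700) = arctan(140/700) = 11.31°
∠(j140) = 90.00°
∠T(j140) = − (11.31° + 90.00°) = -101.31°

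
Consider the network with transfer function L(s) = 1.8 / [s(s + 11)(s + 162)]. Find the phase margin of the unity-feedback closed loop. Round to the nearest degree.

90°

Gain crossover: |L(jω)| = 1 at ω ≈ 0.00101 rad/s.
∠L(j0.00101) = −90° − arctan(0.00101/11) − arctan(0.00101/162) ≈ -90.01°
PM = 180° + (-90.01°) = 89.99°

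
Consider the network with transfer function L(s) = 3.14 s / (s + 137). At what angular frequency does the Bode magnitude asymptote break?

137 rad/s

The single real pole at s = −137 gives a corner at ω = 137 rad/s.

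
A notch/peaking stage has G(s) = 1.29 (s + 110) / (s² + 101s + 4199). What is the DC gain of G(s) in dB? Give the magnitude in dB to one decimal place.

G(0) = 1.29 × 110 / 4199 = 0.033794
20 log₁₀(0.033794) = -29.42 dB

-29.4 dB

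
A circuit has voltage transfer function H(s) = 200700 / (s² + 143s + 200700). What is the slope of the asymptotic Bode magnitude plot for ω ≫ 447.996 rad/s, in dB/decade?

-40 dB/decade

With 0 zeros and 2 poles, the high-frequency asymptotic slope is 20 × (0 − 2) = -40 dB/decade.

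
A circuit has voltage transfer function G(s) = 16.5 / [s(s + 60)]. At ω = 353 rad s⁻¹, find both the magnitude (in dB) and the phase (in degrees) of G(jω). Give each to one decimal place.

|j353 + 60| = √(353² + 60²) = 358.1
|j353| = 353
|G(j353)| = 16.5 / (358.1 × 353) = 0.00013054
20 log₁₀(0.00013054) = -77.69 dB
∠(j353 + 60) = arctan(353/60) = 80.35°
∠(j353) = 90.00°
∠G(j353) = − (80.35° + 90.00°) = -170.35°

|G| = -77.7 dB, ∠G = -170.4 deg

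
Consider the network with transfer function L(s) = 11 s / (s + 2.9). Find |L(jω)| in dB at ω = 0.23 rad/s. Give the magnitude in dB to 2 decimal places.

|j0.23| = 0.23
|j0.23 + 2.9| = √(0.23² + 2.9²) = 2.909
|L(j0.23)| = 11 × 0.23 / 2.909 = 0.86968
20 log₁₀(0.86968) = -1.213 dB

-1.21 dB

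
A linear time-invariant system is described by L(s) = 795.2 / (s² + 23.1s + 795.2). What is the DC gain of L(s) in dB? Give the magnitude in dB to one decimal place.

0.0 dB

L(0) = 795.2 / 795.2 = 1
20 log₁₀(1) = 0.00 dB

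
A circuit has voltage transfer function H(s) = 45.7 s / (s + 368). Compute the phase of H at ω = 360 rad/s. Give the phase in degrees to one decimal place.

∠(j360) = 90.00°
∠(j360 + 368) = arctan(360/368) = 44.37°
∠H(j360) = 90.00° − 44.37° = 45.63°

45.6°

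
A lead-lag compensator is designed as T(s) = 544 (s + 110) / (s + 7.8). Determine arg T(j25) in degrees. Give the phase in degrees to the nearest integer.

-60°

∠(j25 + 110) = arctan(25/110) = 12.80°
∠(j25 + 7.8) = arctan(25/7.8) = 72.67°
∠T(j25) = 12.80° − 72.67° = -59.87°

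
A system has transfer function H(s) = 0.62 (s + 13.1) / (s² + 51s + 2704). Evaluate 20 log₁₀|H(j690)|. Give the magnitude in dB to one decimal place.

|j690 + 13.1| = √(690² + 13.1²) = 690.1
|(j690)² + 51(j690) + 2704| = |-4.734e+05 + j35190| = 4.747e+05
|H(j690)| = 0.62 × 690.1 / 4.747e+05 = 0.00090136
20 log₁₀(0.00090136) = -60.90 dB

-60.9 dB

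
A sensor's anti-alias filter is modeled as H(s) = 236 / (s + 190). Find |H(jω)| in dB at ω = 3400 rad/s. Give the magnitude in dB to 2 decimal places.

-23.18 dB

|j3400 + 190| = √(3400² + 190²) = 3405
|H(j3400)| = 236 / 3405 = 0.069304
20 log₁₀(0.069304) = -23.185 dB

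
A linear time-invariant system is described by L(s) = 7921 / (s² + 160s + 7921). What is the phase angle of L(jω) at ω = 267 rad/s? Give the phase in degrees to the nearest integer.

-146°

∠[(j267)² + 160(j267) + 7921] = ∠[-63368 + j42720] = 146.01°
∠L(j267) = −146.01° = -146.01°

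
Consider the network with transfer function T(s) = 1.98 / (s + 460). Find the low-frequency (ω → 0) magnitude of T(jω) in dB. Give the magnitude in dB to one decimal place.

T(0) = 1.98 / 460 = 0.0043043
20 log₁₀(0.0043043) = -47.32 dB

-47.3 dB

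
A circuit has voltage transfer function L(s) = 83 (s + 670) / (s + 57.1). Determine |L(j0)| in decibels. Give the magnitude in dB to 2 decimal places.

L(0) = 83 × 670 / 57.1 = 973.91
20 log₁₀(973.91) = 59.770 dB

59.77 dB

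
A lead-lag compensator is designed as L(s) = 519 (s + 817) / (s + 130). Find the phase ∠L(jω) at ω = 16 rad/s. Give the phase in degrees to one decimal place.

-5.9°

∠(j16 + 817) = arctan(16/817) = 1.12°
∠(j16 + 130) = arctan(16/130) = 7.02°
∠L(j16) = 1.12° − 7.02° = -5.89°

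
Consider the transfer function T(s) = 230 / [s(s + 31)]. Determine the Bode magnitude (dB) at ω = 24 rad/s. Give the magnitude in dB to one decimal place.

-12.2 dB

|j24 + 31| = √(24² + 31²) = 39.2
|j24| = 24
|T(j24)| = 230 / (39.2 × 24) = 0.24444
20 log₁₀(0.24444) = -12.24 dB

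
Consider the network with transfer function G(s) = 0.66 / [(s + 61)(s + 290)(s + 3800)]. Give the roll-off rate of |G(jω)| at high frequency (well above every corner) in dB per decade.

-60 dB/decade

With 0 zeros and 3 poles, the high-frequency asymptotic slope is 20 × (0 − 3) = -60 dB/decade.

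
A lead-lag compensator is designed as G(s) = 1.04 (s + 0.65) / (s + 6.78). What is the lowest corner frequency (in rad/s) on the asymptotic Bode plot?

0.65 rad/s

Break frequencies occur at each pole and zero magnitude: 0.65 rad/s, 6.78 rad/s.
The lowest is 0.65 rad/s.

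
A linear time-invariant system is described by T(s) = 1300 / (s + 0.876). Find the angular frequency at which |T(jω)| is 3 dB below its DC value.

0.876 rad s⁻¹

For a single-pole low-pass, the −3 dB point is at the pole: ω = 0.876 rad s⁻¹.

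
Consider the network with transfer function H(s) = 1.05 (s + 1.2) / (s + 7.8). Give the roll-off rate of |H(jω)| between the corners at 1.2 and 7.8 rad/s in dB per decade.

20 dB/decade

In this band the factors already past their corner are: zero at 1.2; net slope = 20 dB/decade.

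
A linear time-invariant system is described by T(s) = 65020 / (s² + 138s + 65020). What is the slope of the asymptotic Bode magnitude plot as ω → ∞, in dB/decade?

-40 dB/decade

With 0 zeros and 2 poles, the high-frequency asymptotic slope is 20 × (0 − 2) = -40 dB/decade.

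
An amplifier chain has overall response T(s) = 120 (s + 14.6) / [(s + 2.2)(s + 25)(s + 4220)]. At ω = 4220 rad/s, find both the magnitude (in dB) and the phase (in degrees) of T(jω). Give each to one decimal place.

|j4220 + 14.6| = √(4220² + 14.6²) = 4220
|j4220 + 2.2| = √(4220² + 2.2²) = 4220
|j4220 + 25| = √(4220² + 25²) = 4220
|j4220 + 4220| = √(4220² + 4220²) = 5968
|T(j4220)| = 120 × 4220 / (4220 × 4220 × 5968) = 4.7647e-06
20 log₁₀(4.7647e-06) = -106.44 dB
∠(j4220 + 14.6) = arctan(4220/14.6) = 89.80°
∠(j4220 + 2.2) = arctan(4220/2.2) = 89.97°
∠(j4220 + 25) = arctan(4220/25) = 89.66°
∠(j4220 + 4220) = arctan(4220/4220) = 45.00°
∠T(j4220) = 89.80° − (89.97° + 89.66° + 45.00°) = -134.83°

|T| = -106.4 dB, ∠T = -134.8 deg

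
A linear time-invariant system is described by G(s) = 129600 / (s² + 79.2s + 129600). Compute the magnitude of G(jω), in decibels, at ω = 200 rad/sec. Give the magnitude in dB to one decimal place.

|(j200)² + 79.2(j200) + 129600| = |89600 + j15840| = 9.099e+04
|G(j200)| = 129600 / 9.099e+04 = 1.4243
20 log₁₀(1.4243) = 3.07 dB

3.1 dB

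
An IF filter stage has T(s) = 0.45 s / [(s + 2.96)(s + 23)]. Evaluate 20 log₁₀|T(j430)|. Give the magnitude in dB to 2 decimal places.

|j430| = 430
|j430 + 2.96| = √(430² + 2.96²) = 430
|j430 + 23| = √(430² + 23²) = 430.6
|T(j430)| = 0.45 × 430 / (430 × 430.6) = 0.001045
20 log₁₀(0.001045) = -59.618 dB

-59.62 dB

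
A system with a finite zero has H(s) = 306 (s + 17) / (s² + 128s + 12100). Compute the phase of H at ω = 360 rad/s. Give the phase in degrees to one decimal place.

-71.3 deg

∠(j360 + 17) = arctan(360/17) = 87.30°
∠[(j360)² + 128(j360) + 12100] = ∠[-1.175e+05 + j46080] = 158.59°
∠H(j360) = 87.30° − 158.59° = -71.29°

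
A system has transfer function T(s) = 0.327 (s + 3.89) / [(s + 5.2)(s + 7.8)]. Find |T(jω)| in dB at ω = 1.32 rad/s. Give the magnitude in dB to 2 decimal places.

-29.99 dB

|j1.32 + 3.89| = √(1.32² + 3.89²) = 4.108
|j1.32 + 5.2| = √(1.32² + 5.2²) = 5.365
|j1.32 + 7.8| = √(1.32² + 7.8²) = 7.911
|T(j1.32)| = 0.327 × 4.108 / (5.365 × 7.911) = 0.03165
20 log₁₀(0.03165) = -29.993 dB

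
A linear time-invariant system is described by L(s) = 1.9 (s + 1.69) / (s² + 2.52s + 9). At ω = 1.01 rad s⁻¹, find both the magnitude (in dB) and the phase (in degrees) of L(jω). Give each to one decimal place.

|L| = -7.0 dB, ∠L = 13.2°

|j1.01 + 1.69| = √(1.01² + 1.69²) = 1.969
|(j1.01)² + 2.52(j1.01) + 9| = |7.9799 + j2.5452| = 8.376
|L(j1.01)| = 1.9 × 1.969 / 8.376 = 0.4466
20 log₁₀(0.4466) = -7.00 dB
∠(j1.01 + 1.69) = arctan(1.01/1.69) = 30.86°
∠[(j1.01)² + 2.52(j1.01) + 9] = ∠[7.9799 + j2.5452] = 17.69°
∠L(j1.01) = 30.86° − 17.69° = 13.17°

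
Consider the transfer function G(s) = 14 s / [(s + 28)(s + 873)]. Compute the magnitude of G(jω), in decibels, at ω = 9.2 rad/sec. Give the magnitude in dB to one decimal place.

|j9.2| = 9.2
|j9.2 + 28| = √(9.2² + 28²) = 29.47
|j9.2 + 873| = √(9.2² + 873²) = 873
|G(j9.2)| = 14 × 9.2 / (29.47 × 873) = 0.0050056
20 log₁₀(0.0050056) = -46.01 dB

-46.0 dB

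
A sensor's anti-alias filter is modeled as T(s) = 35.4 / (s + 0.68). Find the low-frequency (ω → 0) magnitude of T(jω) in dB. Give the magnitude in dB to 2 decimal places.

T(0) = 35.4 / 0.68 = 52.059
20 log₁₀(52.059) = 34.330 dB

34.33 dB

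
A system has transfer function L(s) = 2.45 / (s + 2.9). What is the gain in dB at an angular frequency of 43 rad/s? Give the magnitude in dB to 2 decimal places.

-24.91 dB

|j43 + 2.9| = √(43² + 2.9²) = 43.1
|L(j43)| = 2.45 / 43.1 = 0.056848
20 log₁₀(0.056848) = -24.906 dB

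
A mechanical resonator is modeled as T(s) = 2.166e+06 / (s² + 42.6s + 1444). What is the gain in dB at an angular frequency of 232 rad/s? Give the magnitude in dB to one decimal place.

32.2 dB

|(j232)² + 42.6(j232) + 1444| = |-52380 + j9883.2| = 5.33e+04
|T(j232)| = 2.166e+06 / 5.33e+04 = 40.635
20 log₁₀(40.635) = 32.18 dB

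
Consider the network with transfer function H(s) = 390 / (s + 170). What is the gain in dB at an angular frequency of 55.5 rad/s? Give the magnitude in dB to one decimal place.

6.8 dB

|j55.5 + 170| = √(55.5² + 170²) = 178.8
|H(j55.5)| = 390 / 178.8 = 2.1808
20 log₁₀(2.1808) = 6.77 dB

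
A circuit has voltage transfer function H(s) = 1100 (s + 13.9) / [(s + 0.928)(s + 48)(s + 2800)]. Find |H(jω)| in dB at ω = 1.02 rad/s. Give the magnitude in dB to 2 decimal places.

|j1.02 + 13.9| = √(1.02² + 13.9²) = 13.94
|j1.02 + 0.928| = √(1.02² + 0.928²) = 1.379
|j1.02 + 48| = √(1.02² + 48²) = 48.01
|j1.02 + 2800| = √(1.02² + 2800²) = 2800
|H(j1.02)| = 1100 × 13.94 / (1.379 × 48.01 × 2800) = 0.082702
20 log₁₀(0.082702) = -21.650 dB

-21.65 dB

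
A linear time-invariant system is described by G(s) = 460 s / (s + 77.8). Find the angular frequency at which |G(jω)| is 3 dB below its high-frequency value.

For a single-pole high-pass, the −3 dB point is at the pole: ω = 77.8 rad/s.

77.8 rad/s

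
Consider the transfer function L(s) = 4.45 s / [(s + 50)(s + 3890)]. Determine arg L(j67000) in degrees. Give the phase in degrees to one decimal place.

∠(j67000) = 90.00°
∠(j67000 + 50) = arctan(67000/50) = 89.96°
∠(j67000 + 3890) = arctan(67000/3890) = 86.68°
∠L(j67000) = 90.00° − (89.96° + 86.68°) = -86.63°

-86.6°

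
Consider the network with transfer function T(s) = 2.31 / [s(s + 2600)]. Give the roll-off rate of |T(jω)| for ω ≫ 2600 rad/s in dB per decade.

With 0 zeros and 2 poles, the high-frequency asymptotic slope is 20 × (0 − 2) = -40 dB/decade.

-40 dB/decade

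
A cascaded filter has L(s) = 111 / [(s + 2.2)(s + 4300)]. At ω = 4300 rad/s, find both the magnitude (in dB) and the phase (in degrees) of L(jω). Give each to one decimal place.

|j4300 + 2.2| = √(4300² + 2.2²) = 4300
|j4300 + 4300| = √(4300² + 4300²) = 6081
|L(j4300)| = 111 / (4300 × 6081) = 4.2449e-06
20 log₁₀(4.2449e-06) = -107.44 dB
∠(j4300 + 2.2) = arctan(4300/2.2) = 89.97°
∠(j4300 + 4300) = arctan(4300/4300) = 45.00°
∠L(j4300) = − (89.97° + 45.00°) = -134.97°

|L| = -107.4 dB, ∠L = -135.0°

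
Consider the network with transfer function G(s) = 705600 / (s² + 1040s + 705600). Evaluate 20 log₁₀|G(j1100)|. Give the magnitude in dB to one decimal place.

-5.0 dB

|(j1100)² + 1040(j1100) + 705600| = |-5.044e+05 + j1.144e+06| = 1.25e+06
|G(j1100)| = 705600 / 1.25e+06 = 0.56436
20 log₁₀(0.56436) = -4.97 dB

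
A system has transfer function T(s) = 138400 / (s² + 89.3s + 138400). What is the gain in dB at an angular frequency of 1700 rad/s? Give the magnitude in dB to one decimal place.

|(j1700)² + 89.3(j1700) + 138400| = |-2.7516e+06 + j1.5181e+05| = 2.756e+06
|T(j1700)| = 138400 / 2.756e+06 = 0.050222
20 log₁₀(0.050222) = -25.98 dB

-26.0 dB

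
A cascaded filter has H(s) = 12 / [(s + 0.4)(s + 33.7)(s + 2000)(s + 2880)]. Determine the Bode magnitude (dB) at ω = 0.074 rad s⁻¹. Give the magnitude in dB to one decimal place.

-136.4 dB

|j0.074 + 0.4| = √(0.074² + 0.4²) = 0.4068
|j0.074 + 33.7| = √(0.074² + 33.7²) = 33.7
|j0.074 + 2000| = √(0.074² + 2000²) = 2000
|j0.074 + 2880| = √(0.074² + 2880²) = 2880
|H(j0.074)| = 12 / (0.4068 × 33.7 × 2000 × 2880) = 1.5197e-07
20 log₁₀(1.5197e-07) = -136.36 dB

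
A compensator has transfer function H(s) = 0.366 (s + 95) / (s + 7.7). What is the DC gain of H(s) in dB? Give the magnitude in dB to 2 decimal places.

13.09 dB

H(0) = 0.366 × 95 / 7.7 = 4.5156
20 log₁₀(4.5156) = 13.094 dB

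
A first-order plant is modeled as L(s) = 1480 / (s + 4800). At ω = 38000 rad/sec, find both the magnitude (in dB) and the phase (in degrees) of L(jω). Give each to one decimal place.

|L| = -28.3 dB, ∠L = -82.8 deg

|j38000 + 4800| = √(38000² + 4800²) = 3.83e+04
|L(j38000)| = 1480 / 3.83e+04 = 0.03864
20 log₁₀(0.03864) = -28.26 dB
∠(j38000 + 4800) = arctan(38000/4800) = 82.80°
∠L(j38000) = −82.80° = -82.80°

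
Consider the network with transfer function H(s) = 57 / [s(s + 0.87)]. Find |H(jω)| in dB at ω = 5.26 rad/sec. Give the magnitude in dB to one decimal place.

6.2 dB

|j5.26 + 0.87| = √(5.26² + 0.87²) = 5.331
|j5.26| = 5.26
|H(j5.26)| = 57 / (5.331 × 5.26) = 2.0326
20 log₁₀(2.0326) = 6.16 dB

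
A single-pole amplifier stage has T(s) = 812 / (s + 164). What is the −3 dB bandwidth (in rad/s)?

164 rad/s

For a single-pole low-pass, the −3 dB point is at the pole: ω = 164 rad/s.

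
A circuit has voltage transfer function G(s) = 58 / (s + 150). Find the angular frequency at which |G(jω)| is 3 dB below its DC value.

150 rad/sec

For a single-pole low-pass, the −3 dB point is at the pole: ω = 150 rad/sec.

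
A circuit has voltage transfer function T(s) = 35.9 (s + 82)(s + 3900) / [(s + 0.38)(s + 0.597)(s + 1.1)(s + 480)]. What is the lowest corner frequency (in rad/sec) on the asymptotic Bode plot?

0.38 rad/sec

Break frequencies occur at each pole and zero magnitude: 0.38 rad/sec, 0.597 rad/sec, 1.1 rad/sec, 82 rad/sec, 480 rad/sec, 3900 rad/sec.
The lowest is 0.38 rad/sec.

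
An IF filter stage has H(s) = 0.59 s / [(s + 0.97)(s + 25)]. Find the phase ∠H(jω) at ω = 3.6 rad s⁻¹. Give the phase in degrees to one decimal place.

∠(j3.6) = 90.00°
∠(j3.6 + 0.97) = arctan(3.6/0.97) = 74.92°
∠(j3.6 + 25) = arctan(3.6/25) = 8.19°
∠H(j3.6) = 90.00° − (74.92° + 8.19°) = 6.89°

6.9 deg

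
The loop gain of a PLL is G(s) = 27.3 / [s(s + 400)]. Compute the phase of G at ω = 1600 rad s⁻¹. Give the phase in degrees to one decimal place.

∠(j1600 + 400) = arctan(1600/400) = 75.96°
∠(j1600) = 90.00°
∠G(j1600) = − (75.96° + 90.00°) = -165.96°

-166.0°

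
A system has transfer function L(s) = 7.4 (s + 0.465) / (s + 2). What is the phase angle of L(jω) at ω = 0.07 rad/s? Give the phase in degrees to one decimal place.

∠(j0.07 + 0.465) = arctan(0.07/0.465) = 8.56°
∠(j0.07 + 2) = arctan(0.07/2) = 2.00°
∠L(j0.07) = 8.56° − 2.00° = 6.56°

6.6°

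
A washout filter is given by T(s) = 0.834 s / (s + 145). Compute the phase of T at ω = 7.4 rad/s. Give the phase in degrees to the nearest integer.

87°

∠(j7.4) = 90.00°
∠(j7.4 + 145) = arctan(7.4/145) = 2.92°
∠T(j7.4) = 90.00° − 2.92° = 87.08°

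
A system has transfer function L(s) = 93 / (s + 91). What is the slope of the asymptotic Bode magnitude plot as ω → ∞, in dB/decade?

With 0 zeros and 1 pole, the high-frequency asymptotic slope is 20 × (0 − 1) = -20 dB/decade.

-20 dB/decade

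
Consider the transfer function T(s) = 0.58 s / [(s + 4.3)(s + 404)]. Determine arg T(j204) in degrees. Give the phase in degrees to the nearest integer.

∠(j204) = 90.00°
∠(j204 + 4.3) = arctan(204/4.3) = 88.79°
∠(j204 + 404) = arctan(204/404) = 26.79°
∠T(j204) = 90.00° − (88.79° + 26.79°) = -25.58°

-26 deg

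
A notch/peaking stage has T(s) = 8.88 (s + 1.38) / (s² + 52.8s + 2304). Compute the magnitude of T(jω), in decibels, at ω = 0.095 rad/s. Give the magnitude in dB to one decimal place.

|j0.095 + 1.38| = √(0.095² + 1.38²) = 1.383
|(j0.095)² + 52.8(j0.095) + 2304| = |2304 + j5.016| = 2304
|T(j0.095)| = 8.88 × 1.383 / 2304 = 0.0053313
20 log₁₀(0.0053313) = -45.46 dB

-45.5 dB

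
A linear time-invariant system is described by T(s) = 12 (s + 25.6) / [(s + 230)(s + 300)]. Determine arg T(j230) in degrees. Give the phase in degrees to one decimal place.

1.2°

∠(j230 + 25.6) = arctan(230/25.6) = 83.65°
∠(j230 + 230) = arctan(230/230) = 45.00°
∠(j230 + 300) = arctan(230/300) = 37.48°
∠T(j230) = 83.65° − (45.00° + 37.48°) = 1.17°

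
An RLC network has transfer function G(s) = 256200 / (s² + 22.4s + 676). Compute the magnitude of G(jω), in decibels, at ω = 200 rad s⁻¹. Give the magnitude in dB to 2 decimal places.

16.22 dB

|(j200)² + 22.4(j200) + 676| = |-39324 + j4480| = 3.958e+04
|G(j200)| = 256200 / 3.958e+04 = 6.4732
20 log₁₀(6.4732) = 16.222 dB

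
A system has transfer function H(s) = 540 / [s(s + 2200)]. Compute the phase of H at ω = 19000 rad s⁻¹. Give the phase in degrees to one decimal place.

-173.4°

∠(j19000 + 2200) = arctan(19000/2200) = 83.40°
∠(j19000) = 90.00°
∠H(j19000) = − (83.40° + 90.00°) = -173.40°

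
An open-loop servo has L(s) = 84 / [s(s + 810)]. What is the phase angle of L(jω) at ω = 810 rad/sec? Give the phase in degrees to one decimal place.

-135.0 deg

∠(j810 + 810) = arctan(810/810) = 45.00°
∠(j810) = 90.00°
∠L(j810) = − (45.00° + 90.00°) = -135.00°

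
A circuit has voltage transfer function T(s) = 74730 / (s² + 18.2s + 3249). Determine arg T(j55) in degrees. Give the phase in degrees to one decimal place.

-77.4°

∠[(j55)² + 18.2(j55) + 3249] = ∠[224 + j1001] = 77.39°
∠T(j55) = −77.39° = -77.39°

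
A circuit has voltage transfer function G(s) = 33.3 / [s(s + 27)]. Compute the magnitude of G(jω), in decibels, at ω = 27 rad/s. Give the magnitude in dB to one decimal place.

-29.8 dB

|j27 + 27| = √(27² + 27²) = 38.18
|j27| = 27
|G(j27)| = 33.3 / (38.18 × 27) = 0.0323
20 log₁₀(0.0323) = -29.82 dB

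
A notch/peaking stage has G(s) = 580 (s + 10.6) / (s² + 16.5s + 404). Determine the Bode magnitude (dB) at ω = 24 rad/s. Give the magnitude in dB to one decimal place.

30.9 dB

|j24 + 10.6| = √(24² + 10.6²) = 26.24
|(j24)² + 16.5(j24) + 404| = |-172 + j396| = 431.7
|G(j24)| = 580 × 26.24 / 431.7 = 35.246
20 log₁₀(35.246) = 30.94 dB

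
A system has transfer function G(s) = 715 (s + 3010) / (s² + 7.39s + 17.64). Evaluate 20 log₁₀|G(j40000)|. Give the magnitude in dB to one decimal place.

-34.9 dB

|j40000 + 3010| = √(40000² + 3010²) = 4.011e+04
|(j40000)² + 7.39(j40000) + 17.64| = |-1.6e+09 + j2.956e+05| = 1.6e+09
|G(j40000)| = 715 × 4.011e+04 / 1.6e+09 = 0.017926
20 log₁₀(0.017926) = -34.93 dB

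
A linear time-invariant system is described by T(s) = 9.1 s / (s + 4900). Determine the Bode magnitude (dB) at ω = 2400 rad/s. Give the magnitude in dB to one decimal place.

12.0 dB

|j2400| = 2400
|j2400 + 4900| = √(2400² + 4900²) = 5456
|T(j2400)| = 9.1 × 2400 / 5456 = 4.0028
20 log₁₀(4.0028) = 12.05 dB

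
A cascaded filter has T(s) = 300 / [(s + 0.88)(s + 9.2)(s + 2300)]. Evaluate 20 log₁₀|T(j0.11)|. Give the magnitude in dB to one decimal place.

|j0.11 + 0.88| = √(0.11² + 0.88²) = 0.8868
|j0.11 + 9.2| = √(0.11² + 9.2²) = 9.201
|j0.11 + 2300| = √(0.11² + 2300²) = 2300
|T(j0.11)| = 300 / (0.8868 × 9.201 × 2300) = 0.015985
20 log₁₀(0.015985) = -35.93 dB

-35.9 dB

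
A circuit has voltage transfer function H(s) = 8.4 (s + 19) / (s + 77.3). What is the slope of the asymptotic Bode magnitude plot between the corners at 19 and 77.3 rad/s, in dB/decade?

20 dB/decade

In this band the factors already past their corner are: zero at 19; net slope = 20 dB/decade.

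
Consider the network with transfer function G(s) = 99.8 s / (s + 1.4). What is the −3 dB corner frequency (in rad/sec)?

For a single-pole high-pass, the −3 dB point is at the pole: ω = 1.4 rad/sec.

1.4 rad/sec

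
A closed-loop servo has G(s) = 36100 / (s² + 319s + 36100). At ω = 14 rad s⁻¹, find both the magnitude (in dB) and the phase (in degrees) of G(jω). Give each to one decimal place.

|G| = -0.0 dB, ∠G = -7.1°

|(j14)² + 319(j14) + 36100| = |35904 + j4466| = 3.618e+04
|G(j14)| = 36100 / 3.618e+04 = 0.99777
20 log₁₀(0.99777) = -0.02 dB
∠[(j14)² + 319(j14) + 36100] = ∠[35904 + j4466] = 7.09°
∠G(j14) = −7.09° = -7.09°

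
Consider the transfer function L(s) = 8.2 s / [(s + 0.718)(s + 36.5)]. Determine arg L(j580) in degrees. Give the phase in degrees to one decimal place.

∠(j580) = 90.00°
∠(j580 + 0.718) = arctan(580/0.718) = 89.93°
∠(j580 + 36.5) = arctan(580/36.5) = 86.40°
∠L(j580) = 90.00° − (89.93° + 86.40°) = -86.33°

-86.3°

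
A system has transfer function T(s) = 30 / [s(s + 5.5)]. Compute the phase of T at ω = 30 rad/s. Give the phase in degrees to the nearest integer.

∠(j30 + 5.5) = arctan(30/5.5) = 79.61°
∠(j30) = 90.00°
∠T(j30) = − (79.61° + 90.00°) = -169.61°

-170°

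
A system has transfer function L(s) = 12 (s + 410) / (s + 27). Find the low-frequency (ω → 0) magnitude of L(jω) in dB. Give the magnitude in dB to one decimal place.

L(0) = 12 × 410 / 27 = 182.22
20 log₁₀(182.22) = 45.21 dB

45.2 dB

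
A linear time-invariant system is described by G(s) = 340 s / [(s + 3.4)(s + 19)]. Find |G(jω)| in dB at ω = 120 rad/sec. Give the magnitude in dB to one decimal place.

|j120| = 120
|j120 + 3.4| = √(120² + 3.4²) = 120
|j120 + 19| = √(120² + 19²) = 121.5
|G(j120)| = 340 × 120 / (120 × 121.5) = 2.7973
20 log₁₀(2.7973) = 8.93 dB

8.9 dB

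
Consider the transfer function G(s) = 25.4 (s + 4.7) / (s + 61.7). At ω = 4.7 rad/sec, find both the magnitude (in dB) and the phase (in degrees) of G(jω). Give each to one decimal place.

|G| = 8.7 dB, ∠G = 40.6 deg

|j4.7 + 4.7| = √(4.7² + 4.7²) = 6.647
|j4.7 + 61.7| = √(4.7² + 61.7²) = 61.88
|G(j4.7)| = 25.4 × 6.647 / 61.88 = 2.7284
20 log₁₀(2.7284) = 8.72 dB
∠(j4.7 + 4.7) = arctan(4.7/4.7) = 45.00°
∠(j4.7 + 61.7) = arctan(4.7/61.7) = 4.36°
∠G(j4.7) = 45.00° − 4.36° = 40.64°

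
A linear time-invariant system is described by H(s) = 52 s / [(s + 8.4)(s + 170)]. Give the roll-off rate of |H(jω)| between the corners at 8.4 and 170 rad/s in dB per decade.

In this band the factors already past their corner are: 1 differentiator zero, pole at 8.4; net slope = 0 dB/decade.

0 dB/decade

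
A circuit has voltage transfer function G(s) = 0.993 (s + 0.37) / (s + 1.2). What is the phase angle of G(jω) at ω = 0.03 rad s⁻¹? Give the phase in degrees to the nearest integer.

3°

∠(j0.03 + 0.37) = arctan(0.03/0.37) = 4.64°
∠(j0.03 + 1.2) = arctan(0.03/1.2) = 1.43°
∠G(j0.03) = 4.64° − 1.43° = 3.20°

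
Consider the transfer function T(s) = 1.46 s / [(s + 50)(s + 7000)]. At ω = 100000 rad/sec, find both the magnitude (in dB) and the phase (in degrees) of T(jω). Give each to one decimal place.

|T| = -96.7 dB, ∠T = -86.0°

|j100000| = 1e+05
|j100000 + 50| = √(100000² + 50²) = 1e+05
|j100000 + 7000| = √(100000² + 7000²) = 1.002e+05
|T(j100000)| = 1.46 × 1e+05 / (1e+05 × 1.002e+05) = 1.4564e-05
20 log₁₀(1.4564e-05) = -96.73 dB
∠(j100000) = 90.00°
∠(j100000 + 50) = arctan(100000/50) = 89.97°
∠(j100000 + 7000) = arctan(100000/7000) = 86.00°
∠T(j100000) = 90.00° − (89.97° + 86.00°) = -85.97°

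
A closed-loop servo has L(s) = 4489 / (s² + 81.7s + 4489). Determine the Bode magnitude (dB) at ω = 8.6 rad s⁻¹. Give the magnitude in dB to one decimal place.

|(j8.6)² + 81.7(j8.6) + 4489| = |4415 + j702.62| = 4471
|L(j8.6)| = 4489 / 4471 = 1.0041
20 log₁₀(1.0041) = 0.04 dB

0.0 dB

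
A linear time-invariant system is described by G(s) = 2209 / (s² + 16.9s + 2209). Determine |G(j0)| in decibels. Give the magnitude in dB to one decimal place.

G(0) = 2209 / 2209 = 1
20 log₁₀(1) = 0.00 dB

0.0 dB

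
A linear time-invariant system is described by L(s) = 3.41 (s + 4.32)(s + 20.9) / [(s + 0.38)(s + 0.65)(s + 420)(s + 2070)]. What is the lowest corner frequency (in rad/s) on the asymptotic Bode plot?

0.38 rad/s

Break frequencies occur at each pole and zero magnitude: 0.38 rad/s, 0.65 rad/s, 4.32 rad/s, 20.9 rad/s, 420 rad/s, 2070 rad/s.
The lowest is 0.38 rad/s.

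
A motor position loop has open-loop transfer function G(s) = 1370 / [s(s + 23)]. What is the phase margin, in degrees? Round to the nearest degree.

Gain crossover: |G(jω)| = 1 at ω ≈ 33.6 rad/s.
∠G(j33.6) = −90° − arctan(33.6/23) ≈ -145.63°
PM = 180° + (-145.63°) = 34.37°

34°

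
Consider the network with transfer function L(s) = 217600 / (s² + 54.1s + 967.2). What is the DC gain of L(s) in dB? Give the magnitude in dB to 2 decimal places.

47.04 dB

L(0) = 217600 / 967.2 = 224.98
20 log₁₀(224.98) = 47.043 dB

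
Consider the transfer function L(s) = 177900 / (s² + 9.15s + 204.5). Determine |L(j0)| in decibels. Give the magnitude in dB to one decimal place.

58.8 dB

L(0) = 177900 / 204.5 = 869.93
20 log₁₀(869.93) = 58.79 dB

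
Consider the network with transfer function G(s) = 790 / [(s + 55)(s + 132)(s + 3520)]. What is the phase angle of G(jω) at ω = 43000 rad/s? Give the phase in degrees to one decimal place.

∠(j43000 + 55) = arctan(43000/55) = 89.93°
∠(j43000 + 132) = arctan(43000/132) = 89.82°
∠(j43000 + 3520) = arctan(43000/3520) = 85.32°
∠G(j43000) = − (89.93° + 89.82° + 85.32°) = -265.07°

-265.1°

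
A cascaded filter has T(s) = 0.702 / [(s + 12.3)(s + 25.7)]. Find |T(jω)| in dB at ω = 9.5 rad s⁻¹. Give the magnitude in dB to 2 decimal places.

-55.66 dB

|j9.5 + 12.3| = √(9.5² + 12.3²) = 15.54
|j9.5 + 25.7| = √(9.5² + 25.7²) = 27.4
|T(j9.5)| = 0.702 / (15.54 × 27.4) = 0.0016485
20 log₁₀(0.0016485) = -55.658 dB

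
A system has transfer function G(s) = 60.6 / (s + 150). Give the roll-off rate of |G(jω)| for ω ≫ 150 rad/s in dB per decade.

-20 dB/decade

With 0 zeros and 1 pole, the high-frequency asymptotic slope is 20 × (0 − 1) = -20 dB/decade.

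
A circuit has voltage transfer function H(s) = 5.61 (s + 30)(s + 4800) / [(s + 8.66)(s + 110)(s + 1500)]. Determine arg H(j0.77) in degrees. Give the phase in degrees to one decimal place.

∠(j0.77 + 30) = arctan(0.77/30) = 1.47°
∠(j0.77 + 4800) = arctan(0.77/4800) = 0.01°
∠(j0.77 + 8.66) = arctan(0.77/8.66) = 5.08°
∠(j0.77 + 110) = arctan(0.77/110) = 0.40°
∠(j0.77 + 1500) = arctan(0.77/1500) = 0.03°
∠H(j0.77) = 1.47° + 0.01° − (5.08° + 0.40° + 0.03°) = -4.03°

-4.0°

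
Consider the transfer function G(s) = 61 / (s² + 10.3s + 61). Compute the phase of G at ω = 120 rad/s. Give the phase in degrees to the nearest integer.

-175°

∠[(j120)² + 10.3(j120) + 61] = ∠[-14339 + j1236] = 175.07°
∠G(j120) = −175.07° = -175.07°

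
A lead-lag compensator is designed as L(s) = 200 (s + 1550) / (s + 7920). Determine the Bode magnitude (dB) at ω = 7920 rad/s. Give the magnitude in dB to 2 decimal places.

|j7920 + 1550| = √(7920² + 1550²) = 8070
|j7920 + 7920| = √(7920² + 7920²) = 1.12e+04
|L(j7920)| = 200 × 8070 / 1.12e+04 = 144.1
20 log₁₀(144.1) = 43.174 dB

43.17 dB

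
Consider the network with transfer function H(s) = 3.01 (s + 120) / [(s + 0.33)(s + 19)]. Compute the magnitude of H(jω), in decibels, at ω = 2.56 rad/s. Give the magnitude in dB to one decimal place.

|j2.56 + 120| = √(2.56² + 120²) = 120
|j2.56 + 0.33| = √(2.56² + 0.33²) = 2.581
|j2.56 + 19| = √(2.56² + 19²) = 19.17
|H(j2.56)| = 3.01 × 120 / (2.581 × 19.17) = 7.3008
20 log₁₀(7.3008) = 17.27 dB

17.3 dB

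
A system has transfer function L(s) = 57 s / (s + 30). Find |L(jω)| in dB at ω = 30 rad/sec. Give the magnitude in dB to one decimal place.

|j30| = 30
|j30 + 30| = √(30² + 30²) = 42.43
|L(j30)| = 57 × 30 / 42.43 = 40.305
20 log₁₀(40.305) = 32.11 dB

32.1 dB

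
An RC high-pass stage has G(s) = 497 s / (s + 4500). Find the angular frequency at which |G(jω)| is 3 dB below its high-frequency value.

4500 rad/s

For a single-pole high-pass, the −3 dB point is at the pole: ω = 4500 rad/s.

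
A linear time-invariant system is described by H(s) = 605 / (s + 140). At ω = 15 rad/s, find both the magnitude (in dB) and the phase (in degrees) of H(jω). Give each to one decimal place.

|H| = 12.7 dB, ∠H = -6.1°

|j15 + 140| = √(15² + 140²) = 140.8
|H(j15)| = 605 / 140.8 = 4.2968
20 log₁₀(4.2968) = 12.66 dB
∠(j15 + 140) = arctan(15/140) = 6.12°
∠H(j15) = −6.12° = -6.12°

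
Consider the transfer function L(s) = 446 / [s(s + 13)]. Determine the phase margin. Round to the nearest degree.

Gain crossover: |L(jω)| = 1 at ω ≈ 19.2 rad/sec.
∠L(j19.2) = −90° − arctan(19.2/13) ≈ -145.93°
PM = 180° + (-145.93°) = 34.07°

34°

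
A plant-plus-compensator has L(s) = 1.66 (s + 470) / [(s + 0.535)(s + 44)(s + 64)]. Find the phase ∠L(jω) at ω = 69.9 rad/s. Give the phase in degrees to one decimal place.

-186.4°

∠(j69.9 + 470) = arctan(69.9/470) = 8.46°
∠(j69.9 + 0.535) = arctan(69.9/0.535) = 89.56°
∠(j69.9 + 44) = arctan(69.9/44) = 57.81°
∠(j69.9 + 64) = arctan(69.9/64) = 47.52°
∠L(j69.9) = 8.46° − (89.56° + 57.81° + 47.52°) = -186.44°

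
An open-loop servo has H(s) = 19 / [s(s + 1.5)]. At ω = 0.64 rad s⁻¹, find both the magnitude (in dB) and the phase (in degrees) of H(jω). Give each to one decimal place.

|H| = 25.2 dB, ∠H = -113.1°

|j0.64 + 1.5| = √(0.64² + 1.5²) = 1.631
|j0.64| = 0.64
|H(j0.64)| = 19 / (1.631 × 0.64) = 18.204
20 log₁₀(18.204) = 25.20 dB
∠(j0.64 + 1.5) = arctan(0.64/1.5) = 23.11°
∠(j0.64) = 90.00°
∠H(j0.64) = − (23.11° + 90.00°) = -113.11°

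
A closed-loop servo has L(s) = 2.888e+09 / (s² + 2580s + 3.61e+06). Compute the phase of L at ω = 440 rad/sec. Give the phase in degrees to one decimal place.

∠[(j440)² + 2580(j440) + 3.61e+06] = ∠[3.4164e+06 + j1.1352e+06] = 18.38°
∠L(j440) = −18.38° = -18.38°

-18.4 deg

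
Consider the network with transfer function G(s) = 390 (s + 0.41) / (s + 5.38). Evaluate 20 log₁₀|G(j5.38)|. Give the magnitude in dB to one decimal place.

|j5.38 + 0.41| = √(5.38² + 0.41²) = 5.396
|j5.38 + 5.38| = √(5.38² + 5.38²) = 7.608
|G(j5.38)| = 390 × 5.396 / 7.608 = 276.57
20 log₁₀(276.57) = 48.84 dB

48.8 dB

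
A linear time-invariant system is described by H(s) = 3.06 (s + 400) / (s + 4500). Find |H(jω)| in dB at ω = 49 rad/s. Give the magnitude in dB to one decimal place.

-11.2 dB

|j49 + 400| = √(49² + 400²) = 403
|j49 + 4500| = √(49² + 4500²) = 4500
|H(j49)| = 3.06 × 403 / 4500 = 0.27402
20 log₁₀(0.27402) = -11.24 dB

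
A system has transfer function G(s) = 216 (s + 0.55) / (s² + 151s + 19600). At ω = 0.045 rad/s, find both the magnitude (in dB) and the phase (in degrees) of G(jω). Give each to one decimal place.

|G| = -44.3 dB, ∠G = 4.7°

|j0.045 + 0.55| = √(0.045² + 0.55²) = 0.5518
|(j0.045)² + 151(j0.045) + 19600| = |19600 + j6.795| = 1.96e+04
|G(j0.045)| = 216 × 0.5518 / 1.96e+04 = 0.0060815
20 log₁₀(0.0060815) = -44.32 dB
∠(j0.045 + 0.55) = arctan(0.045/0.55) = 4.68°
∠[(j0.045)² + 151(j0.045) + 19600] = ∠[19600 + j6.795] = 0.02°
∠G(j0.045) = 4.68° − 0.02° = 4.66°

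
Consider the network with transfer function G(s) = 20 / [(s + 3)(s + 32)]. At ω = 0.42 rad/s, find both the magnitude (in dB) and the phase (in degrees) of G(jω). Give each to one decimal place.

|G| = -13.7 dB, ∠G = -8.7°

|j0.42 + 3| = √(0.42² + 3²) = 3.029
|j0.42 + 32| = √(0.42² + 32²) = 32
|G(j0.42)| = 20 / (3.029 × 32) = 0.2063
20 log₁₀(0.2063) = -13.71 dB
∠(j0.42 + 3) = arctan(0.42/3) = 7.97°
∠(j0.42 + 32) = arctan(0.42/32) = 0.75°
∠G(j0.42) = − (7.97° + 0.75°) = -8.72°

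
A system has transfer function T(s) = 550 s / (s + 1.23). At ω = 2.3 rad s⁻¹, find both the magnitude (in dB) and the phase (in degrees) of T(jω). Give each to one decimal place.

|T| = 53.7 dB, ∠T = 28.1°

|j2.3| = 2.3
|j2.3 + 1.23| = √(2.3² + 1.23²) = 2.608
|T(j2.3)| = 550 × 2.3 / 2.608 = 485
20 log₁₀(485) = 53.71 dB
∠(j2.3) = 90.00°
∠(j2.3 + 1.23) = arctan(2.3/1.23) = 61.86°
∠T(j2.3) = 90.00° − 61.86° = 28.14°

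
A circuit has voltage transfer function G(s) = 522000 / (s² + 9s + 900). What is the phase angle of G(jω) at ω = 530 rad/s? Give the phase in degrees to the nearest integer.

∠[(j530)² + 9(j530) + 900] = ∠[-2.8e+05 + j4770] = 179.02°
∠G(j530) = −179.02° = -179.02°

-179°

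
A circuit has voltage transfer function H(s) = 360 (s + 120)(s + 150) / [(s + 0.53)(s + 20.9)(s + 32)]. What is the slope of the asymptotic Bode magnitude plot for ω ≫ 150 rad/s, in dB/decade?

With 2 zeros and 3 poles, the high-frequency asymptotic slope is 20 × (2 − 3) = -20 dB/decade.

-20 dB/decade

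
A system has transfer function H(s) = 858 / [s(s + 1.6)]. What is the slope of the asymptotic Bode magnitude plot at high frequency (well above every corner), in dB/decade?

With 0 zeros and 2 poles, the high-frequency asymptotic slope is 20 × (0 − 2) = -40 dB/decade.

-40 dB/decade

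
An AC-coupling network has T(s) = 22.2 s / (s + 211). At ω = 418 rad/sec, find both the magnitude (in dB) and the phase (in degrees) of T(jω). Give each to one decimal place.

|j418| = 418
|j418 + 211| = √(418² + 211²) = 468.2
|T(j418)| = 22.2 × 418 / 468.2 = 19.818
20 log₁₀(19.818) = 25.94 dB
∠(j418) = 90.00°
∠(j418 + 211) = arctan(418/211) = 63.22°
∠T(j418) = 90.00° − 63.22° = 26.78°

|T| = 25.9 dB, ∠T = 26.8°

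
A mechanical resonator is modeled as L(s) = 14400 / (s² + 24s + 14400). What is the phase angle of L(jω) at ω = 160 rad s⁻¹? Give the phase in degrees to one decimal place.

-161.1°

∠[(j160)² + 24(j160) + 14400] = ∠[-11200 + j3840] = 161.08°
∠L(j160) = −161.08° = -161.08°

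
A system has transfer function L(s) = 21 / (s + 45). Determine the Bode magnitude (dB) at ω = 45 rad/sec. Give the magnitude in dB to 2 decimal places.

-9.63 dB

|j45 + 45| = √(45² + 45²) = 63.64
|L(j45)| = 21 / 63.64 = 0.32998
20 log₁₀(0.32998) = -9.630 dB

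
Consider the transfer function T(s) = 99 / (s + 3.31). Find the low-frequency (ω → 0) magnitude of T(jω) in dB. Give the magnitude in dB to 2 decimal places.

T(0) = 99 / 3.31 = 29.909
20 log₁₀(29.909) = 29.516 dB

29.52 dB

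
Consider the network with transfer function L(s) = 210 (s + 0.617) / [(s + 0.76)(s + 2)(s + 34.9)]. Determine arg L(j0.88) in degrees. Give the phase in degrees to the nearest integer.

∠(j0.88 + 0.617) = arctan(0.88/0.617) = 54.96°
∠(j0.88 + 0.76) = arctan(0.88/0.76) = 49.18°
∠(j0.88 + 2) = arctan(0.88/2) = 23.75°
∠(j0.88 + 34.9) = arctan(0.88/34.9) = 1.44°
∠L(j0.88) = 54.96° − (49.18° + 23.75° + 1.44°) = -19.41°

-19°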